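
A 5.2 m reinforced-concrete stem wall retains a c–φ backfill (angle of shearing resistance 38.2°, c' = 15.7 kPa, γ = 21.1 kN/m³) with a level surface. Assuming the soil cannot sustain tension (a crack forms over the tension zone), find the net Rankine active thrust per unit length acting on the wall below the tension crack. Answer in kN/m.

11.3 kN/m

K_a = 0.2358; √K_a = 0.4856.
Tension-crack depth z_c = 2c/(γ√K_a) = 2×15.7/(21.1×0.4856) = 3.065 m.
σ_a at base = K_a γ H − 2c√K_a = 0.2358×21.1×5.2 − 2×15.7×0.4856 = 10.62 kPa.
P_a = ½ × 10.62 × (H − z_c) = 0.5×10.62×2.135 = 11.34 kN/m.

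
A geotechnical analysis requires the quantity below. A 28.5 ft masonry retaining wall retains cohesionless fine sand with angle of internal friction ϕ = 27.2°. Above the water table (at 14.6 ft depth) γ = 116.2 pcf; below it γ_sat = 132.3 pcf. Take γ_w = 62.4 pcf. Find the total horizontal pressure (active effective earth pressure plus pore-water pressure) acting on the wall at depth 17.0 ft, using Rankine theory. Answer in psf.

K_a = (1 − sin φ)/(1 + sin φ) = 0.3726.
γ' = 132.3 − 62.4 = 69.90 pcf.
Effective vertical stress at 17.0 ft: σ'_v = 116.2×14.6 + 69.90×2.40 = 1864 psf.
σ'_h = K_a σ'_v = 0.3726 × 1864 = 694.6 psf; u = γ_w × 2.40 = 149.8 psf.
Total σ_h = 694.6 + 149.8 = 844.4 psf.

844 psf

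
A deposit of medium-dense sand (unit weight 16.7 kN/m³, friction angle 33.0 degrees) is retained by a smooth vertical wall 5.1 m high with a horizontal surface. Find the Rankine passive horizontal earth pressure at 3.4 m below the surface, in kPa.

193 kPa

K_p = (1 + sin φ)/(1 − sin φ) = 3.392.
σ_h = K_p γ z = 3.392 × 16.7 × 3.4 = 192.6 kPa.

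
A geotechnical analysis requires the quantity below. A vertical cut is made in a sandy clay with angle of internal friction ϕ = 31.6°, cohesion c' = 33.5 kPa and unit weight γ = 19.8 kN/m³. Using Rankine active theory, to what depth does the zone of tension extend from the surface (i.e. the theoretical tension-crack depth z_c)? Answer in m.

6.05 m

K_a = tan²(45° − 31.6°/2) = 0.3123; √K_a = 0.5589.
The active pressure is zero where K_a γ z = 2c√K_a, so z_c = 2c/(γ√K_a) = 2×33.5/(19.8×0.5589) = 6.055 m.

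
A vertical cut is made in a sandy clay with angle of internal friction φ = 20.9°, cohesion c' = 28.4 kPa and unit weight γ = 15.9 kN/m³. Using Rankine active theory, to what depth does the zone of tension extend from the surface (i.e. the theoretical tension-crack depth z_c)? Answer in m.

5.19 m

K_a = tan²(45° − 20.9°/2) = 0.4741; √K_a = 0.6886.
The active pressure is zero where K_a γ z = 2c√K_a, so z_c = 2c/(γ√K_a) = 2×28.4/(15.9×0.6886) = 5.188 m.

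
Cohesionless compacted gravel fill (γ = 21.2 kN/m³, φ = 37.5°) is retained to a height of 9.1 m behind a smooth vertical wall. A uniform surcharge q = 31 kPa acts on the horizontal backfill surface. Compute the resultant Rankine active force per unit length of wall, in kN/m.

K_a = tan²(45° − φ/2) = 0.2432.
Soil triangle: ½ K_a γ H² = 0.5×0.2432×21.2×9.1² = 213.5 kN/m.
Surcharge rectangle: K_a q H = 0.2432×31×9.1 = 68.60 kN/m.
Total = 213.5 + 68.60 = 282.1 kN/m.

282 kN/m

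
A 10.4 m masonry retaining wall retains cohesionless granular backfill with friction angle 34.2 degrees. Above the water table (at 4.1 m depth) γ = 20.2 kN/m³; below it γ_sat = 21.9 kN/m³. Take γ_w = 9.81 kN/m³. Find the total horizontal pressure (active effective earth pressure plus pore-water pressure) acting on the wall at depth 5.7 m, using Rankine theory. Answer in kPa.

44.3 kPa

K_a = (1 − sin φ)/(1 + sin φ) = 0.2803.
γ' = 21.9 − 9.81 = 12.09 kN/m³.
Effective vertical stress at 5.7 m: σ'_v = 20.2×4.1 + 12.09×1.60 = 102.2 kPa.
σ'_h = K_a σ'_v = 0.2803 × 102.2 = 28.64 kPa; u = γ_w × 1.60 = 15.70 kPa.
Total σ_h = 28.64 + 15.70 = 44.34 kPa.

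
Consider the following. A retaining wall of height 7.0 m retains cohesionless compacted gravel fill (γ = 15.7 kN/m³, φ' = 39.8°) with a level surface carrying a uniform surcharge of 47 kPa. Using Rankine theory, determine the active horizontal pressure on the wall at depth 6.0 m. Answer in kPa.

K_a = (1 − sin φ)/(1 + sin φ) = 0.2194.
σ_v = γz + q = 15.7 × 6.0 + 47 = 141.2 kPa.
σ_h = K_a σ_v = 0.2194 × 141.2 = 30.98 kPa.

31.0 kPa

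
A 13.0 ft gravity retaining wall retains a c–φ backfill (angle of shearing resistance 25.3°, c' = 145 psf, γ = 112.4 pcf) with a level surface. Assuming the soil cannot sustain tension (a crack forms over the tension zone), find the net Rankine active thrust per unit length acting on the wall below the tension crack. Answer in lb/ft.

1800 lb/ft

K_a = 0.4012; √K_a = 0.6334.
Tension-crack depth z_c = 2c/(γ√K_a) = 2×145/(112.4×0.6334) = 4.073 ft.
σ_a at base = K_a γ H − 2c√K_a = 0.4012×112.4×13.0 − 2×145×0.6334 = 402.5 psf.
P_a = ½ × 402.5 × (H − z_c) = 0.5×402.5×8.927 = 1797 lb/ft.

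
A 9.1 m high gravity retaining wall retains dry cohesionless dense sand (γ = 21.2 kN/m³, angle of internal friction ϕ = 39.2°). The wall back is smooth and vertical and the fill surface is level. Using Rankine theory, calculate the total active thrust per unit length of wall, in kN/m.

K_a = tan²(45° − φ/2) = 0.2255.
P_a = ½ K_a γ H² = 0.5 × 0.2255 × 21.2 × 9.1² = 197.9 kN/m.

198 kN/m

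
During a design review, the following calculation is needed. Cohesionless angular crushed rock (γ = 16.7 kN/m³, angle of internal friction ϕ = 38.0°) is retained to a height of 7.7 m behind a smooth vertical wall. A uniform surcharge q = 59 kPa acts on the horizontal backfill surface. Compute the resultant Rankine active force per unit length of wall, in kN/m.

K_a = tan²(45° − φ/2) = 0.2379.
Soil triangle: ½ K_a γ H² = 0.5×0.2379×16.7×7.7² = 117.8 kN/m.
Surcharge rectangle: K_a q H = 0.2379×59×7.7 = 108.1 kN/m.
Total = 117.8 + 108.1 = 225.8 kN/m.

226 kN/m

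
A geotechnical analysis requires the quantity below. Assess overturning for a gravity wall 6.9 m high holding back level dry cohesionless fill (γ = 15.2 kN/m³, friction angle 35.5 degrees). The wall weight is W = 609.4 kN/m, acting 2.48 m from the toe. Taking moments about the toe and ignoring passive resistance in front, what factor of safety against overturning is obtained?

6.85

K_a = tan²(45° − 35.5°/2) = 0.2653.
P_a = ½K_aγH² = 0.5×0.2653×15.2×6.9² = 95.98 kN/m, acting at H/3 = 2.300 m above the base.
Overturning moment M_o = P_a × H/3 = 95.98 × 2.300 = 220.8.
Resisting moment M_r = W × 2.48 = 609.4 × 2.48 = 1511.
FS_overturning = M_r/M_o = 1511/220.8 = 6.846.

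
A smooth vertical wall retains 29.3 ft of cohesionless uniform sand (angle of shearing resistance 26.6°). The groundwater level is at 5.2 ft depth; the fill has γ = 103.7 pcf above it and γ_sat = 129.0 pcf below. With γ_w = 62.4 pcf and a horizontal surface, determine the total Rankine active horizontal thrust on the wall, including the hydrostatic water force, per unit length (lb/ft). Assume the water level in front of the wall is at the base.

K_a = tan²(45° − φ/2) = 0.3814.
γ' = 129.0 − 62.4 = 66.60 pcf. Depth below WT = 24.1 ft.
σ'_h at WT = K_a γ d_w = 205.7 psf; at base = 205.7 + K_a γ' × 24.1 = 817.9 psf.
P₁ (0–5.2 ft) = ½×205.7×5.2 = 534.8. P₂ (5.2–29.3 ft) = ½(205.7+817.9)×24.1 = 12330.
P_w = ½ γ_w h₂² = 0.5×62.4×24.1² = 18120. Total = 534.8+12330+18120 = 30990 lb/ft.

31000 lb/ft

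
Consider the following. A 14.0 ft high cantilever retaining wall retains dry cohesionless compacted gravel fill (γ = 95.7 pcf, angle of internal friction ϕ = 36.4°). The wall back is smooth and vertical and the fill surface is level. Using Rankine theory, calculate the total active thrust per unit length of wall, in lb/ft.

K_a = tan²(45° − φ/2) = 0.2552.
P_a = ½ K_a γ H² = 0.5 × 0.2552 × 95.7 × 14.0² = 2393 lb/ft.

2390 lb/ft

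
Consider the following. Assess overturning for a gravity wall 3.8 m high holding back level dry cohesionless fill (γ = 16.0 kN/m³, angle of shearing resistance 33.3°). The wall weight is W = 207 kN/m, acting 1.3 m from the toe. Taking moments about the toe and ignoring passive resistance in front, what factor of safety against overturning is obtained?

K_a = tan²(45° − 33.3°/2) = 0.2911.
P_a = ½K_aγH² = 0.5×0.2911×16.0×3.8² = 33.63 kN/m, acting at H/3 = 1.267 m above the base.
Overturning moment M_o = P_a × H/3 = 33.63 × 1.267 = 42.60.
Resisting moment M_r = W × 1.3 = 207 × 1.3 = 269.1.
FS_overturning = M_r/M_o = 269.1/42.60 = 6.317.

6.32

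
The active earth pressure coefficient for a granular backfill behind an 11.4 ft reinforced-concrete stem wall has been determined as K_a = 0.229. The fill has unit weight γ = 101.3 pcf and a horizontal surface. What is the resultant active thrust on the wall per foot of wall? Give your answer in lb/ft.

1510 lb/ft

P = ½ K_a γ H² = 0.5 × 0.229 × 101.3 × 11.4² = 1507 lb/ft.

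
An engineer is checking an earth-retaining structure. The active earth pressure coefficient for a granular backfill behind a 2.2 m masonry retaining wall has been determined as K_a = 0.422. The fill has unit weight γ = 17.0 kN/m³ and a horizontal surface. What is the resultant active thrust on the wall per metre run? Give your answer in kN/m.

P = ½ K_a γ H² = 0.5 × 0.422 × 17.0 × 2.2² = 17.36 kN/m.

17.4 kN/m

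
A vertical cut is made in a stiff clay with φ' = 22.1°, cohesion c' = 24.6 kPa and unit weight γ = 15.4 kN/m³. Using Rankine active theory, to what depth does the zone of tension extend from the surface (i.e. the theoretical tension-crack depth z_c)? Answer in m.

4.75 m

K_a = tan²(45° − 22.1°/2) = 0.4533; √K_a = 0.6732.
The active pressure is zero where K_a γ z = 2c√K_a, so z_c = 2c/(γ√K_a) = 2×24.6/(15.4×0.6732) = 4.745 m.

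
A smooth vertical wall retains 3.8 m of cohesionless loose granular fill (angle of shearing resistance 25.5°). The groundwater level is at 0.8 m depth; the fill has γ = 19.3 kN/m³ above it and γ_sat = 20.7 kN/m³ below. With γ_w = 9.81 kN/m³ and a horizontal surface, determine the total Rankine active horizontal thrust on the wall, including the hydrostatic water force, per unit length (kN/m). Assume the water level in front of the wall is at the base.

K_a = tan²(45° − φ/2) = 0.3981.
γ' = 20.7 − 9.81 = 10.89 kN/m³. Depth below WT = 3.0 m.
σ'_h at WT = K_a γ d_w = 6.147 kPa; at base = 6.147 + K_a γ' × 3.0 = 19.15 kPa.
P₁ (0–0.8 m) = ½×6.147×0.8 = 2.459. P₂ (0.8–3.8 m) = ½(6.147+19.15)×3.0 = 37.95.
P_w = ½ γ_w h₂² = 0.5×9.81×3.0² = 44.14. Total = 2.459+37.95+44.14 = 84.55 kN/m.

84.6 kN/m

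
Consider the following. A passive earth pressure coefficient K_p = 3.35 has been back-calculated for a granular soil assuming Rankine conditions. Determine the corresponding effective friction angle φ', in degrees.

32.7°

K_p = (1+sin φ)/(1−sin φ) ⇒ sin φ = (K_p − 1)/(K_p + 1) = 0.5402.
φ = arcsin(0.5402) = 32.70°.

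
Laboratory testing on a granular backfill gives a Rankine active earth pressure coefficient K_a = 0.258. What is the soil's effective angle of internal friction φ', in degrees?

36.1°

K_a = tan²(45° − φ/2) ⇒ 45° − φ/2 = arctan(√0.258) = 26.93°.
φ = 2(45° − 26.93°) = 36.14°.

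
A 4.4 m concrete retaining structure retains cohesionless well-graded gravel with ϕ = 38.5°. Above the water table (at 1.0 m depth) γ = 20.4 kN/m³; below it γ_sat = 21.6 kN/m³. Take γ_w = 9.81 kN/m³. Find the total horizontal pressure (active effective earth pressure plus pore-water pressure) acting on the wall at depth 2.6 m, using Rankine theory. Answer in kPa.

K_a = (1 − sin φ)/(1 + sin φ) = 0.2327.
γ' = 21.6 − 9.81 = 11.79 kN/m³.
Effective vertical stress at 2.6 m: σ'_v = 20.4×1.0 + 11.79×1.60 = 39.26 kPa.
σ'_h = K_a σ'_v = 0.2327 × 39.26 = 9.135 kPa; u = γ_w × 1.60 = 15.70 kPa.
Total σ_h = 9.135 + 15.70 = 24.83 kPa.

24.8 kPa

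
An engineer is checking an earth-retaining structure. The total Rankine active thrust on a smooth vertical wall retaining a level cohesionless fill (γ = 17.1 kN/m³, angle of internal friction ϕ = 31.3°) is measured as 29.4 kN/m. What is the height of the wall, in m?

3.30 m

K_a = 0.3162. P_a = ½ K_a γ H² ⇒ H = √(2P_a/(K_a γ)).
H = √(2×29.4/(0.3162×17.1)) = 3.298 m.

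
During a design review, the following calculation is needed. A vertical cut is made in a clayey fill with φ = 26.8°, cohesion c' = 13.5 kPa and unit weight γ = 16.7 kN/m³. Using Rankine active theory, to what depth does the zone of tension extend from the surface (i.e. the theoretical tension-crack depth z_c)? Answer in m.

2.63 m

K_a = tan²(45° − 26.8°/2) = 0.3785; √K_a = 0.6152.
The active pressure is zero where K_a γ z = 2c√K_a, so z_c = 2c/(γ√K_a) = 2×13.5/(16.7×0.6152) = 2.628 m.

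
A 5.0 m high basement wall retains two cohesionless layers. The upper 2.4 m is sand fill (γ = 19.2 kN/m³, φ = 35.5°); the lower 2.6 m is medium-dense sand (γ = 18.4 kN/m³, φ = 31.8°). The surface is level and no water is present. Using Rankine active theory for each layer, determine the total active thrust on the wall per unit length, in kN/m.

K_a1 = tan²(45°−35.5°/2) = 0.2653; K_a2 = tan²(45°−31.8°/2) = 0.3098.
Layer 1: σ at base = K_a1 γ₁ h₁ = 12.22 kPa; P₁ = ½×12.22×2.4 = 14.67.
Layer 2: σ_v at top = γ₁h₁ = 46.08; σ_h top = K_a2×46.08 = 14.28; σ_h base = K_a2×(46.08+18.4×2.6) = 29.10.
P₂ = ½(14.28+29.10)×2.6 = 56.38. Total P_a = 14.67+56.38 = 71.05 kN/m.

71.1 kN/m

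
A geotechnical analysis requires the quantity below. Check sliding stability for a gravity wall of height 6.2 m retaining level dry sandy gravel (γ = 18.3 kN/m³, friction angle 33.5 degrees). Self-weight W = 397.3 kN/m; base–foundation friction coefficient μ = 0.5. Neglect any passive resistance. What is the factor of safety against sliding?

1.96

K_a = tan²(45° − 33.5°/2) = 0.2887.
P_a = ½K_aγH² = 0.5×0.2887×18.3×6.2² = 101.5 kN/m, acting at H/3 = 2.067 m above the base.
FS_sliding = μW / P_a = 0.5×397.3 / 101.5 = 1.956.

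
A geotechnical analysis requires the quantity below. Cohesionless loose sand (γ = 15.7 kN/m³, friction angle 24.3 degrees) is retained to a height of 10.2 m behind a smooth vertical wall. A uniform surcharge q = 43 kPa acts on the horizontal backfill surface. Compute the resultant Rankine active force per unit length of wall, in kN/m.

523 kN/m

K_a = tan²(45° − φ/2) = 0.4169.
Soil triangle: ½ K_a γ H² = 0.5×0.4169×15.7×10.2² = 340.5 kN/m.
Surcharge rectangle: K_a q H = 0.4169×43×10.2 = 182.9 kN/m.
Total = 340.5 + 182.9 = 523.4 kN/m.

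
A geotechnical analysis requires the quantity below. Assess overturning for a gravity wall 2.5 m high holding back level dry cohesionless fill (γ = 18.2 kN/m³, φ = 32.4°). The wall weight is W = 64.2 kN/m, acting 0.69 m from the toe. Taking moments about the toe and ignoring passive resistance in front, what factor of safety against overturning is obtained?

3.09

K_a = tan²(45° − 32.4°/2) = 0.3022.
P_a = ½K_aγH² = 0.5×0.3022×18.2×2.5² = 17.19 kN/m, acting at H/3 = 0.8333 m above the base.
Overturning moment M_o = P_a × H/3 = 17.19 × 0.8333 = 14.32.
Resisting moment M_r = W × 0.69 = 64.2 × 0.69 = 44.30.
FS_overturning = M_r/M_o = 44.30/14.32 = 3.092.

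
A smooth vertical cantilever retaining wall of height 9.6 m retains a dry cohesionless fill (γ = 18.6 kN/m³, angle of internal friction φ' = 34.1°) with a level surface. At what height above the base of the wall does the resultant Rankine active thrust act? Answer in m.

3.20 m

K_a = 0.2815.
The pressure distribution is triangular, so the resultant acts at H/3 above the base = 9.6/3 = 3.200 m.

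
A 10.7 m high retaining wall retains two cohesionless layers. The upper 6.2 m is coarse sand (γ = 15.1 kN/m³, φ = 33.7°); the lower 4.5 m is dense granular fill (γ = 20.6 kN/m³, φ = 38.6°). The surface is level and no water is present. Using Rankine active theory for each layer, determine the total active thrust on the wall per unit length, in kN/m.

K_a1 = tan²(45°−33.7°/2) = 0.2863; K_a2 = tan²(45°−38.6°/2) = 0.2316.
Layer 1: σ at base = K_a1 γ₁ h₁ = 26.80 kPa; P₁ = ½×26.80×6.2 = 83.09.
Layer 2: σ_v at top = γ₁h₁ = 93.62; σ_h top = K_a2×93.62 = 21.68; σ_h base = K_a2×(93.62+20.6×4.5) = 43.16.
P₂ = ½(21.68+43.16)×4.5 = 145.9. Total P_a = 83.09+145.9 = 229.0 kN/m.

229 kN/m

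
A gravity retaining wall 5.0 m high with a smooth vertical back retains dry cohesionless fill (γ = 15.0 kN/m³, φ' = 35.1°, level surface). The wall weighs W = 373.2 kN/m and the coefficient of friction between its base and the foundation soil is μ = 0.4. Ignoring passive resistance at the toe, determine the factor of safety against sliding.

K_a = tan²(45° − 35.1°/2) = 0.2698.
P_a = ½K_aγH² = 0.5×0.2698×15.0×5.0² = 50.59 kN/m, acting at H/3 = 1.667 m above the base.
FS_sliding = μW / P_a = 0.4×373.2 / 50.59 = 2.951.

2.95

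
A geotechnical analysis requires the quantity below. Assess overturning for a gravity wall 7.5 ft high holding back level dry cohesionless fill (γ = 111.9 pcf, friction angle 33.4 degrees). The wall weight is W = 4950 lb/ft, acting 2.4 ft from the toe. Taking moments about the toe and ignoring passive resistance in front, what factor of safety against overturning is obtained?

K_a = tan²(45° − 33.4°/2) = 0.2899.
P_a = ½K_aγH² = 0.5×0.2899×111.9×7.5² = 912.4 lb/ft, acting at H/3 = 2.500 ft above the base.
Overturning moment M_o = P_a × H/3 = 912.4 × 2.500 = 2281.
Resisting moment M_r = W × 2.4 = 4950 × 2.4 = 11880.
FS_overturning = M_r/M_o = 11880/2281 = 5.208.

5.21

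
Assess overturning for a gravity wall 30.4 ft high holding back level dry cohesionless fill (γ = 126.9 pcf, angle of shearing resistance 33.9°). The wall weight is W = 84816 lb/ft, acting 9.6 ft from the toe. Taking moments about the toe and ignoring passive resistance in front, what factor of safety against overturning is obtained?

4.83

K_a = tan²(45° − 33.9°/2) = 0.2839.
P_a = ½K_aγH² = 0.5×0.2839×126.9×30.4² = 16650 lb/ft, acting at H/3 = 10.13 ft above the base.
Overturning moment M_o = P_a × H/3 = 16650 × 10.13 = 168700.
Resisting moment M_r = W × 9.6 = 84816 × 9.6 = 814200.
FS_overturning = M_r/M_o = 814200/168700 = 4.827.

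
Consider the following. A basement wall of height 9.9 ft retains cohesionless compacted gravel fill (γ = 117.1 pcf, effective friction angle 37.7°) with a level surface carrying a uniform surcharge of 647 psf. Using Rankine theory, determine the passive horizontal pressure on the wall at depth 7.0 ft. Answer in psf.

6080 psf

K_p = (1 + sin φ)/(1 − sin φ) = 4.148.
σ_v = γz + q = 117.1 × 7.0 + 647 = 1467 psf.
σ_h = K_p σ_v = 4.148 × 1467 = 6084 psf.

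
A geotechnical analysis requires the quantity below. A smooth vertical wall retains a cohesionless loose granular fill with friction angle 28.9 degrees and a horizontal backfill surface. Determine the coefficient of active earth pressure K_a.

0.348

K_a = (1 − sin φ)/(1 + sin φ) = (1 − sin 28.9°)/(1 + sin 28.9°) = 0.3484.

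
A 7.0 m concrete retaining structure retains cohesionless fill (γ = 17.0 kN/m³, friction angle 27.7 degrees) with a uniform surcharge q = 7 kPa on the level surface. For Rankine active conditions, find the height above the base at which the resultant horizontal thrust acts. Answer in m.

K_a = 0.3653.
Triangular part P₁ = ½K_aγH² = 152.2 at H/3 = 2.333 m; rectangular part P₂ = K_a q H = 17.90 at H/2 = 3.500 m.
ȳ = (P₁·2.333 + P₂·3.500)/(P₁+P₂) = 2.456 m.

2.46 m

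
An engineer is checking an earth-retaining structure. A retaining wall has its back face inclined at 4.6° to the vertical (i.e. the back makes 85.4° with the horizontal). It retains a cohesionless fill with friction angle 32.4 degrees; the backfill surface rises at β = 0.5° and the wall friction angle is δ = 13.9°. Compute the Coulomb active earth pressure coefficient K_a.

K_a = sin²(α+φ) / [sin²α · sin(α−δ) · (1 + √{sin(φ+δ)sin(φ−β) / (sin(α−δ)sin(α+β))})²].
With α = 85.4°, φ = 32.4°, δ = 13.9°, β = 0.5°: K_a = 0.3105.

0.310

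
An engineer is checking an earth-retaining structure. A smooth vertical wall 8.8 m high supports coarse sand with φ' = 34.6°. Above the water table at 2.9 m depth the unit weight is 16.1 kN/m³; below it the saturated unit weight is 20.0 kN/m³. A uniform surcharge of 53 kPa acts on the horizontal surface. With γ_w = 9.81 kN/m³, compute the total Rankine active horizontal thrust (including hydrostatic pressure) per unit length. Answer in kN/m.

443 kN/m

K_a = tan²(45° − φ/2) = 0.2756.
γ' = 20.0 − 9.81 = 10.19 kN/m³. h₂ = H − d_w = 5.9 m.
σ'_h: at surface K_a·q = 14.61; at WT K_a(q+γd_w) = 27.48; at base K_a(q+γd_w+γ'h₂) = 44.05 kPa.
P₁ = ½(14.61+27.48)×2.9 = 61.03; P₂ = ½(27.48+44.05)×5.9 = 211.0; P_w = ½γ_w h₂² = 170.7.
Total = 61.03+211.0+170.7 = 442.8 kN/m.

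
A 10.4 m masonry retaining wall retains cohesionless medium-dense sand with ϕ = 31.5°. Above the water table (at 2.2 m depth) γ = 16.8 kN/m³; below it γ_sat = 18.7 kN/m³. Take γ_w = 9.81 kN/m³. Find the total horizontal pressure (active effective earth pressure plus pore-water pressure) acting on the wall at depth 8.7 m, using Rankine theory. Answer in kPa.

K_a = (1 − sin φ)/(1 + sin φ) = 0.3136.
γ' = 18.7 − 9.81 = 8.890 kN/m³.
Effective vertical stress at 8.7 m: σ'_v = 16.8×2.2 + 8.890×6.50 = 94.74 kPa.
σ'_h = K_a σ'_v = 0.3136 × 94.74 = 29.71 kPa; u = γ_w × 6.50 = 63.76 kPa.
Total σ_h = 29.71 + 63.76 = 93.48 kPa.

93.5 kPa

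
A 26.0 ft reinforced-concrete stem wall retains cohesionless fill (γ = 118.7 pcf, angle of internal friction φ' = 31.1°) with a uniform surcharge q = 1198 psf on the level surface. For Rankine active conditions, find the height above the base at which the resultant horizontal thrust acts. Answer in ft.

K_a = 0.3188.
Triangular part P₁ = ½K_aγH² = 12790 at H/3 = 8.667 ft; rectangular part P₂ = K_a q H = 9930 at H/2 = 13.00 ft.
ȳ = (P₁·8.667 + P₂·13.00)/(P₁+P₂) = 10.56 ft.

10.6 ft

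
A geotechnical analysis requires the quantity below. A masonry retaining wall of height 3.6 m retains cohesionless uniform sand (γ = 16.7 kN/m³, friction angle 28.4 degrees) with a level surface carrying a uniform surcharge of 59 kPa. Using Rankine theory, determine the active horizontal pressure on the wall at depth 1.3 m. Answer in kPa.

K_a = (1 − sin φ)/(1 + sin φ) = 0.3554.
σ_v = γz + q = 16.7 × 1.3 + 59 = 80.71 kPa.
σ_h = K_a σ_v = 0.3554 × 80.71 = 28.68 kPa.

28.7 kPa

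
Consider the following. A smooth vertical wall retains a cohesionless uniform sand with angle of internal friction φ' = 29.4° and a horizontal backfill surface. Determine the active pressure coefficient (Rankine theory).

0.341

K_a = (1 − sin φ)/(1 + sin φ) = (1 − sin 29.4°)/(1 + sin 29.4°) = 0.3415.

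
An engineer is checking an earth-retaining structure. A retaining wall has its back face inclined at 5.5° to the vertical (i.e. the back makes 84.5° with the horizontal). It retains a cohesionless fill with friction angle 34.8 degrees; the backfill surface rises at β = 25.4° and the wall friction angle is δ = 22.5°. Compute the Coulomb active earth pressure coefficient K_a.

0.439

K_a = sin²(α+φ) / [sin²α · sin(α−δ) · (1 + √{sin(φ+δ)sin(φ−β) / (sin(α−δ)sin(α+β))})²].
With α = 84.5°, φ = 34.8°, δ = 22.5°, β = 25.4°: K_a = 0.4392.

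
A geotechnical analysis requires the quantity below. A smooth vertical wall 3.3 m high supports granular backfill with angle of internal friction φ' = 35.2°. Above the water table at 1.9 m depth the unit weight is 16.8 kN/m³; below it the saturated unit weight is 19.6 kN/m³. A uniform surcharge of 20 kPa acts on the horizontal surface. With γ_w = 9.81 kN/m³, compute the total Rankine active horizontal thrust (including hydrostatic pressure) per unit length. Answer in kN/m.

K_a = tan²(45° − φ/2) = 0.2687.
γ' = 19.6 − 9.81 = 9.790 kN/m³. h₂ = H − d_w = 1.4 m.
σ'_h: at surface K_a·q = 5.374; at WT K_a(q+γd_w) = 13.95; at base K_a(q+γd_w+γ'h₂) = 17.63 kPa.
P₁ = ½(5.374+13.95)×1.9 = 18.36; P₂ = ½(13.95+17.63)×1.4 = 22.11; P_w = ½γ_w h₂² = 9.614.
Total = 18.36+22.11+9.614 = 50.08 kN/m.

50.1 kN/m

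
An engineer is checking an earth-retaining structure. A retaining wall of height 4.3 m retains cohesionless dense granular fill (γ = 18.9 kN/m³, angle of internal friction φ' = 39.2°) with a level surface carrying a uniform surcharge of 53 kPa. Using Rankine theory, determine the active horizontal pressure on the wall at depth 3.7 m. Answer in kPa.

K_a = (1 − sin φ)/(1 + sin φ) = 0.2255.
σ_v = γz + q = 18.9 × 3.7 + 53 = 122.9 kPa.
σ_h = K_a σ_v = 0.2255 × 122.9 = 27.72 kPa.

27.7 kPa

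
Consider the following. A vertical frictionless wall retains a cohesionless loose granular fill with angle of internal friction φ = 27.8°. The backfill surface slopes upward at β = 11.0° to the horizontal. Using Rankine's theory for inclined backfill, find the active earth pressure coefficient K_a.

0.388

K_a = cos β · (cos β − √(cos²β − cos²φ)) / (cos β + √(cos²β − cos²φ)).
cos β = 0.9816, cos φ = 0.8846, √(cos²β − cos²φ) = 0.4256.
K_a = 0.9816 × (0.9816 − 0.4256)/(0.9816 + 0.4256) = 0.3879.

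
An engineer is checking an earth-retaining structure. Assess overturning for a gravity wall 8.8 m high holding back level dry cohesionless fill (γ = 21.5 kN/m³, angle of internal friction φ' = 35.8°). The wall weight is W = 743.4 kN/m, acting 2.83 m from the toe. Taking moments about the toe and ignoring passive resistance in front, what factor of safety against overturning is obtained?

K_a = tan²(45° − 35.8°/2) = 0.2619.
P_a = ½K_aγH² = 0.5×0.2619×21.5×8.8² = 218.0 kN/m, acting at H/3 = 2.933 m above the base.
Overturning moment M_o = P_a × H/3 = 218.0 × 2.933 = 639.5.
Resisting moment M_r = W × 2.83 = 743.4 × 2.83 = 2104.
FS_overturning = M_r/M_o = 2104/639.5 = 3.290.

3.29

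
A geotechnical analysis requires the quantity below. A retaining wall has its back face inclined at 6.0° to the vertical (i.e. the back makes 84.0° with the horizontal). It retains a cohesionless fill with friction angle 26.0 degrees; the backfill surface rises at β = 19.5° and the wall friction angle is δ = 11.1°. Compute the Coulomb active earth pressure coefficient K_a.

K_a = sin²(α+φ) / [sin²α · sin(α−δ) · (1 + √{sin(φ+δ)sin(φ−β) / (sin(α−δ)sin(α+β))})²].
With α = 84.0°, φ = 26.0°, δ = 11.1°, β = 19.5°: K_a = 0.5782.

0.578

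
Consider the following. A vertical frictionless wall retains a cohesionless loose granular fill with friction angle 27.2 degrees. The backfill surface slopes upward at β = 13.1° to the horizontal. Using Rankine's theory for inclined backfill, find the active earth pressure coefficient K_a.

K_a = cos β · (cos β − √(cos²β − cos²φ)) / (cos β + √(cos²β − cos²φ)).
cos β = 0.9740, cos φ = 0.8894, √(cos²β − cos²φ) = 0.3969.
K_a = 0.9740 × (0.9740 − 0.3969)/(0.9740 + 0.3969) = 0.4100.

0.410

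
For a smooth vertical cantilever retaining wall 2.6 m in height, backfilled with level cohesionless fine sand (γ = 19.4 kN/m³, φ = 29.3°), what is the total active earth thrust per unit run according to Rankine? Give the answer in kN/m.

22.5 kN/m

K_a = tan²(45° − φ/2) = 0.3428.
P_a = ½ K_a γ H² = 0.5 × 0.3428 × 19.4 × 2.6² = 22.48 kN/m.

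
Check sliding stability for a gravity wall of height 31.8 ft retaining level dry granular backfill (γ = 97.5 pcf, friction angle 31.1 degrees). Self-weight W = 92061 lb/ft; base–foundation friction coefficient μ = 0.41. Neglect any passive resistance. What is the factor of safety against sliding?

2.40

K_a = tan²(45° − 31.1°/2) = 0.3188.
P_a = ½K_aγH² = 0.5×0.3188×97.5×31.8² = 15720 lb/ft, acting at H/3 = 10.60 ft above the base.
FS_sliding = μW / P_a = 0.41×92061 / 15720 = 2.402.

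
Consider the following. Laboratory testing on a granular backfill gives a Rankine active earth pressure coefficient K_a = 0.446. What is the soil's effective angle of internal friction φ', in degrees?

K_a = tan²(45° − φ/2) ⇒ 45° − φ/2 = arctan(√0.446) = 33.74°.
φ = 2(45° − 33.74°) = 22.53°.

22.5°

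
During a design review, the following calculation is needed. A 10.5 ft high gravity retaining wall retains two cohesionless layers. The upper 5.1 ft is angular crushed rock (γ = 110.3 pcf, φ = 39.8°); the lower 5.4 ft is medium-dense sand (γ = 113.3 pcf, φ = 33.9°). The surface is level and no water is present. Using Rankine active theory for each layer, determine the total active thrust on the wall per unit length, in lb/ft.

K_a1 = tan²(45°−39.8°/2) = 0.2194; K_a2 = tan²(45°−33.9°/2) = 0.2839.
Layer 1: σ at base = K_a1 γ₁ h₁ = 123.4 psf; P₁ = ½×123.4×5.1 = 314.8.
Layer 2: σ_v at top = γ₁h₁ = 562.5; σ_h top = K_a2×562.5 = 159.7; σ_h base = K_a2×(562.5+113.3×5.4) = 333.4.
P₂ = ½(159.7+333.4)×5.4 = 1331. Total P_a = 314.8+1331 = 1646 lb/ft.

1650 lb/ft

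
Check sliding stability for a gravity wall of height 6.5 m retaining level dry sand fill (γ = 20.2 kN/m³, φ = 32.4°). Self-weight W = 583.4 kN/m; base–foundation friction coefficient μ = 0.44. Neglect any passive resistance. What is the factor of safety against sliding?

1.99

K_a = tan²(45° − 32.4°/2) = 0.3022.
P_a = ½K_aγH² = 0.5×0.3022×20.2×6.5² = 129.0 kN/m, acting at H/3 = 2.167 m above the base.
FS_sliding = μW / P_a = 0.44×583.4 / 129.0 = 1.990.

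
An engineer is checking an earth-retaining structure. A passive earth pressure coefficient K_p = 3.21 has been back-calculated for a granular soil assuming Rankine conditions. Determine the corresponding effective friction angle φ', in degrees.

31.7°

K_p = (1+sin φ)/(1−sin φ) ⇒ sin φ = (K_p − 1)/(K_p + 1) = 0.5249.
φ = arcsin(0.5249) = 31.66°.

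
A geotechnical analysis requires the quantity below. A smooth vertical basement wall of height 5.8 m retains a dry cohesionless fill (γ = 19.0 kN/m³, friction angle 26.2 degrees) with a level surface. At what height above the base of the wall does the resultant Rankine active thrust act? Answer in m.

K_a = 0.3874.
The pressure distribution is triangular, so the resultant acts at H/3 above the base = 5.8/3 = 1.933 m.

1.93 m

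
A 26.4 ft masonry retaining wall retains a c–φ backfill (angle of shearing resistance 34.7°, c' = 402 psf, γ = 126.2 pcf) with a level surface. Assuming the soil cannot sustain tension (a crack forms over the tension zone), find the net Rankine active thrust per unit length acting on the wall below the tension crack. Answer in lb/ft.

K_a = 0.2745; √K_a = 0.5239.
Tension-crack depth z_c = 2c/(γ√K_a) = 2×402/(126.2×0.5239) = 12.16 ft.
σ_a at base = K_a γ H − 2c√K_a = 0.2745×126.2×26.4 − 2×402×0.5239 = 493.2 psf.
P_a = ½ × 493.2 × (H − z_c) = 0.5×493.2×14.24 = 3512 lb/ft.

3510 lb/ft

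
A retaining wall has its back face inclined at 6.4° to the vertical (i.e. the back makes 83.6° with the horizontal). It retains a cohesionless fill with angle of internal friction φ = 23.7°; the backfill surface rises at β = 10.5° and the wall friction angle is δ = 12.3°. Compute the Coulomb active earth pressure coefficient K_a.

K_a = sin²(α+φ) / [sin²α · sin(α−δ) · (1 + √{sin(φ+δ)sin(φ−β) / (sin(α−δ)sin(α+β))})²].
With α = 83.6°, φ = 23.7°, δ = 12.3°, β = 10.5°: K_a = 0.5140.

0.514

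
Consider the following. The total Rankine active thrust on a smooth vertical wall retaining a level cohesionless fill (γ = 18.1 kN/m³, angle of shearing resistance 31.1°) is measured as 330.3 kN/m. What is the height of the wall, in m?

10.7 m

K_a = 0.3188. P_a = ½ K_a γ H² ⇒ H = √(2P_a/(K_a γ)).
H = √(2×330.3/(0.3188×18.1)) = 10.70 m.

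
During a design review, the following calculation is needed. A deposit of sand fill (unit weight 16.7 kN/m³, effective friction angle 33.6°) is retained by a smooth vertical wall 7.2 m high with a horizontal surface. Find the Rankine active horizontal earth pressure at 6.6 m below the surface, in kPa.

31.7 kPa

K_a = (1 − sin φ)/(1 + sin φ) = 0.2875.
σ_h = K_a γ z = 0.2875 × 16.7 × 6.6 = 31.69 kPa.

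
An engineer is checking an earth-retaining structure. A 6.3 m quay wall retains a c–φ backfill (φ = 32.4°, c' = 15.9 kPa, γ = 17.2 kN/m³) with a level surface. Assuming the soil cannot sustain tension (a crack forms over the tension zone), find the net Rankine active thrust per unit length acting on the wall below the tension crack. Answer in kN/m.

22.4 kN/m

K_a = 0.3022; √K_a = 0.5498.
Tension-crack depth z_c = 2c/(γ√K_a) = 2×15.9/(17.2×0.5498) = 3.363 m.
σ_a at base = K_a γ H − 2c√K_a = 0.3022×17.2×6.3 − 2×15.9×0.5498 = 15.27 kPa.
P_a = ½ × 15.27 × (H − z_c) = 0.5×15.27×2.937 = 22.42 kN/m.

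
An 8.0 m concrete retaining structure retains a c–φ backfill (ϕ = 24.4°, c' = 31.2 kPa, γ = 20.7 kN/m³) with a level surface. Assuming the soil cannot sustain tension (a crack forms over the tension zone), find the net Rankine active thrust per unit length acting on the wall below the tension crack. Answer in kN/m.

47.5 kN/m

K_a = 0.4153; √K_a = 0.6445.
Tension-crack depth z_c = 2c/(γ√K_a) = 2×31.2/(20.7×0.6445) = 4.678 m.
σ_a at base = K_a γ H − 2c√K_a = 0.4153×20.7×8.0 − 2×31.2×0.6445 = 28.56 kPa.
P_a = ½ × 28.56 × (H − z_c) = 0.5×28.56×3.322 = 47.45 kN/m.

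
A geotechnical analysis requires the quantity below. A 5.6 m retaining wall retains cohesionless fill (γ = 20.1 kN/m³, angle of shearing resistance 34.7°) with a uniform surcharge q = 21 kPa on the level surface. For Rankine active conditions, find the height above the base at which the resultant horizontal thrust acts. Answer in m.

K_a = 0.2745.
Triangular part P₁ = ½K_aγH² = 86.50 at H/3 = 1.867 m; rectangular part P₂ = K_a q H = 32.28 at H/2 = 2.800 m.
ȳ = (P₁·1.867 + P₂·2.800)/(P₁+P₂) = 2.120 m.

2.12 m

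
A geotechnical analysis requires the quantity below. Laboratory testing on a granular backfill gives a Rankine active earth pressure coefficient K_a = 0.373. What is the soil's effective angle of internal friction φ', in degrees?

K_a = tan²(45° − φ/2) ⇒ 45° − φ/2 = arctan(√0.373) = 31.41°.
φ = 2(45° − 31.41°) = 27.17°.

27.2°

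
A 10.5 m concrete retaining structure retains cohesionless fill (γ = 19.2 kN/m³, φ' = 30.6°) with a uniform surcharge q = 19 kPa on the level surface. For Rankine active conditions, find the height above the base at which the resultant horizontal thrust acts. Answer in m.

K_a = 0.3253.
Triangular part P₁ = ½K_aγH² = 344.3 at H/3 = 3.500 m; rectangular part P₂ = K_a q H = 64.91 at H/2 = 5.250 m.
ȳ = (P₁·3.500 + P₂·5.250)/(P₁+P₂) = 3.778 m.

3.78 m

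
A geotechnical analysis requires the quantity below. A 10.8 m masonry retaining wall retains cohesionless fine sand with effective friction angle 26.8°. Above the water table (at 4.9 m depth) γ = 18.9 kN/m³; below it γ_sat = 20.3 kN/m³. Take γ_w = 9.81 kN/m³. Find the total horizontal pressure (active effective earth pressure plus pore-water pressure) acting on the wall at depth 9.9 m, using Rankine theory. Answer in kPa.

104 kPa

K_a = (1 − sin φ)/(1 + sin φ) = 0.3785.
γ' = 20.3 − 9.81 = 10.49 kN/m³.
Effective vertical stress at 9.9 m: σ'_v = 18.9×4.9 + 10.49×5.00 = 145.1 kPa.
σ'_h = K_a σ'_v = 0.3785 × 145.1 = 54.90 kPa; u = γ_w × 5.00 = 49.05 kPa.
Total σ_h = 54.90 + 49.05 = 104.0 kPa.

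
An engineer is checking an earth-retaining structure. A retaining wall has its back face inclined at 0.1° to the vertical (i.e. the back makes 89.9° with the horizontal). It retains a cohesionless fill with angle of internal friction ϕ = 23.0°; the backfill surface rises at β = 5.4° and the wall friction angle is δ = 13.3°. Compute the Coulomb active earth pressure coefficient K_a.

K_a = sin²(α+φ) / [sin²α · sin(α−δ) · (1 + √{sin(φ+δ)sin(φ−β) / (sin(α−δ)sin(α+β))})²].
With α = 89.9°, φ = 23.0°, δ = 13.3°, β = 5.4°: K_a = 0.4267.

0.427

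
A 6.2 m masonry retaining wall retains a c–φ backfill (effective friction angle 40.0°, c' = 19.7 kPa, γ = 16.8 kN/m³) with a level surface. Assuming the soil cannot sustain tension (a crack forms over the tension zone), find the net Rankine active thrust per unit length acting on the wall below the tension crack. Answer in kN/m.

K_a = 0.2174; √K_a = 0.4663.
Tension-crack depth z_c = 2c/(γ√K_a) = 2×19.7/(16.8×0.4663) = 5.029 m.
σ_a at base = K_a γ H − 2c√K_a = 0.2174×16.8×6.2 − 2×19.7×0.4663 = 4.276 kPa.
P_a = ½ × 4.276 × (H − z_c) = 0.5×4.276×1.171 = 2.503 kN/m.

2.50 kN/m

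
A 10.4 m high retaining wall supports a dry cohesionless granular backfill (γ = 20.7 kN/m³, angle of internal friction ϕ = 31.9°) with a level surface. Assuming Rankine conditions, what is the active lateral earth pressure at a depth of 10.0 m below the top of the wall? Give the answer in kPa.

K_a = (1 − sin φ)/(1 + sin φ) = 0.3085.
σ_h = K_a γ z = 0.3085 × 20.7 × 10.0 = 63.86 kPa.

63.9 kPa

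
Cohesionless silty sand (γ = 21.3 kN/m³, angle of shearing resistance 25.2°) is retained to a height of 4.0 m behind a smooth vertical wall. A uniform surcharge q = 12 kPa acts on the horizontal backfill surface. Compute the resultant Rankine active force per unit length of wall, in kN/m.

88.0 kN/m

K_a = tan²(45° − φ/2) = 0.4027.
Soil triangle: ½ K_a γ H² = 0.5×0.4027×21.3×4.0² = 68.63 kN/m.
Surcharge rectangle: K_a q H = 0.4027×12×4.0 = 19.33 kN/m.
Total = 68.63 + 19.33 = 87.96 kN/m.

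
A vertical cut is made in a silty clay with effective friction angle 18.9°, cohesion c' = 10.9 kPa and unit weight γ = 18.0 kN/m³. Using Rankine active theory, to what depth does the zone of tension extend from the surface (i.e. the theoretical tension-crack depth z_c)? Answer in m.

K_a = tan²(45° − 18.9°/2) = 0.5107; √K_a = 0.7146.
The active pressure is zero where K_a γ z = 2c√K_a, so z_c = 2c/(γ√K_a) = 2×10.9/(18.0×0.7146) = 1.695 m.

1.69 m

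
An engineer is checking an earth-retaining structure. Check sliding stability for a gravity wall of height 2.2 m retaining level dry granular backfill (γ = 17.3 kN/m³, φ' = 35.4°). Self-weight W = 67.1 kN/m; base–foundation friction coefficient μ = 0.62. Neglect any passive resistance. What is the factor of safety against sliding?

K_a = tan²(45° − 35.4°/2) = 0.2664.
P_a = ½K_aγH² = 0.5×0.2664×17.3×2.2² = 11.15 kN/m, acting at H/3 = 0.7333 m above the base.
FS_sliding = μW / P_a = 0.62×67.1 / 11.15 = 3.730.

3.73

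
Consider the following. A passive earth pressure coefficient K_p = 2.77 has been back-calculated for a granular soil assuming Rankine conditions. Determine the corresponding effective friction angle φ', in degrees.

28.0°

K_p = (1+sin φ)/(1−sin φ) ⇒ sin φ = (K_p − 1)/(K_p + 1) = 0.4695.
φ = arcsin(0.4695) = 28.00°.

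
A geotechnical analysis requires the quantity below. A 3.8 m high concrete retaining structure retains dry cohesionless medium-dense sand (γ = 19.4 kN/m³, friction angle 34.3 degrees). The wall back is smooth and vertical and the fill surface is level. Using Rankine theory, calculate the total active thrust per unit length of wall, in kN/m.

K_a = tan²(45° − φ/2) = 0.2792.
P_a = ½ K_a γ H² = 0.5 × 0.2792 × 19.4 × 3.8² = 39.10 kN/m.

39.1 kN/m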